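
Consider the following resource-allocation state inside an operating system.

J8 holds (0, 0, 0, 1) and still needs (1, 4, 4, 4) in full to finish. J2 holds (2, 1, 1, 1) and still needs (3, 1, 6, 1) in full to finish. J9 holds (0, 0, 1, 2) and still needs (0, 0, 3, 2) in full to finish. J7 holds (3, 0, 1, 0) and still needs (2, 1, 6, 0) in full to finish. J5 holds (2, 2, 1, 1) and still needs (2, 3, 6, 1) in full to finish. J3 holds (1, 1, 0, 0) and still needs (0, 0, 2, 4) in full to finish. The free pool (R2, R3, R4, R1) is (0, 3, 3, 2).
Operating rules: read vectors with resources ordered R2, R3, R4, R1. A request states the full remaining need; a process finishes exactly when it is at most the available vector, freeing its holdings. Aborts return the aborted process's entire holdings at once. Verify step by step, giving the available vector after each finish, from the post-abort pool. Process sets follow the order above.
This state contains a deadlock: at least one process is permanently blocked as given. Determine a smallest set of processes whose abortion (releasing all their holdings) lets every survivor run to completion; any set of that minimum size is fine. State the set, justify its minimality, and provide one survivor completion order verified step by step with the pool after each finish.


Abort J2 and J7.
Key observation: J5 had no path to completion before; after the abort of J2 and J7 ((5, 1, 2, 1) returned), step 4 is where it fits.
Why nothing smaller works — every single abort fails: J8 alone leaves J2 blocked (short on R2 and R4); J2 alone leaves J7 blocked (short on R4); J9 alone leaves J2 blocked (short on R2 and R4); J7 alone leaves J2 blocked (short on R4); J5 alone leaves J2 blocked (short on R4); J3 alone leaves J2 blocked (short on R2 and R4).
The survivors complete as J9, J8, J3, J5. Step-by-step check (starting from the post-abort pool):
  pool = (5, 4, 5, 3)
  J9 needs (0, 0, 3, 2) <= (5, 4, 5, 3) -> finishes; pool += (0, 0, 1, 2) = (5, 4, 6, 5)
  J8 needs (1, 4, 4, 4) <= (5, 4, 6, 5) -> finishes; pool += (0, 0, 0, 1) = (5, 4, 6, 6)
  J3 needs (0, 0, 2, 4) <= (5, 4, 6, 6) -> finishes; pool += (1, 1, 0, 0) = (6, 5, 6, 6)
  J5 needs (2, 3, 6, 1) <= (6, 5, 6, 6) -> finishes; pool += (2, 2, 1, 1) = (8, 7, 7, 7)


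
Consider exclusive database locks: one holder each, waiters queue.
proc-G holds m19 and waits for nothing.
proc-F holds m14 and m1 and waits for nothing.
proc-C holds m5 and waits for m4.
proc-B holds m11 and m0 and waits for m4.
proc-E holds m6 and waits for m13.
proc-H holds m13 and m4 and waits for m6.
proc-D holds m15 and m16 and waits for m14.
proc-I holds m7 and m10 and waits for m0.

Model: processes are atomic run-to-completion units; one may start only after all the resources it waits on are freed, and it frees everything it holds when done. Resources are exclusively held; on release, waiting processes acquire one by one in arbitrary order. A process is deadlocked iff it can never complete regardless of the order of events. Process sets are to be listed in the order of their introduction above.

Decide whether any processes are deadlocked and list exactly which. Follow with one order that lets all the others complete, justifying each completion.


The deadlocked set is proc-C, proc-B, proc-E, proc-H and proc-I.
Key observation: along proc-H -> proc-E -> proc-H, each member waits on what the next one holds — a deadlock; proc-C, proc-B and proc-I wait into the deadlock from upstream.
One completion order for the rest: proc-F, proc-G, proc-D.
Check, step by step:
  proc-F: no waits; runs immediately, freeing m14 and m1
  proc-G: no waits; runs immediately, freeing m19
  proc-D: everything it awaited (m14) is free; runs, freeing m15 and m16


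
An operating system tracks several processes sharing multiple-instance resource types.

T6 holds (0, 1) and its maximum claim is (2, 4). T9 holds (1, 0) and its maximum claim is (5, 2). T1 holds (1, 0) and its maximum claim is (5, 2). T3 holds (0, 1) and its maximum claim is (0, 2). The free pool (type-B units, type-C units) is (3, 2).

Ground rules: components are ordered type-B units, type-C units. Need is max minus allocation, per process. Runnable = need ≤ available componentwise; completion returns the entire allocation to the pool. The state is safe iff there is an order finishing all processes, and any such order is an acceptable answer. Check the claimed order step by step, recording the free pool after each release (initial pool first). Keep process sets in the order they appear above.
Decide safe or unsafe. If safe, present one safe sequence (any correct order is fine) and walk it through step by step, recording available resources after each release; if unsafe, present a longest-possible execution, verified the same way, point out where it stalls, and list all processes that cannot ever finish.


UNSAFE.
Key observation: type-B units is the bottleneck — with T3, T6 done the pool holds (3, 4), short of every remaining need.
A maximal execution: T3, T6 — then nothing else fits. Check, step by step:
  pool = (3, 2)
  run T3 (needs (0, 1), free (3, 2)); after release of (0, 1) the pool is (3, 3)
  run T6 (needs (2, 3), free (3, 3)); after release of (0, 1) the pool is (3, 4)
  T9 still needs (4, 2) but only (3, 4) is free — short on type-B units
  T1 still needs (4, 2) but only (3, 4) is free — short on type-B units
Processes that can never finish: T9 and T1.


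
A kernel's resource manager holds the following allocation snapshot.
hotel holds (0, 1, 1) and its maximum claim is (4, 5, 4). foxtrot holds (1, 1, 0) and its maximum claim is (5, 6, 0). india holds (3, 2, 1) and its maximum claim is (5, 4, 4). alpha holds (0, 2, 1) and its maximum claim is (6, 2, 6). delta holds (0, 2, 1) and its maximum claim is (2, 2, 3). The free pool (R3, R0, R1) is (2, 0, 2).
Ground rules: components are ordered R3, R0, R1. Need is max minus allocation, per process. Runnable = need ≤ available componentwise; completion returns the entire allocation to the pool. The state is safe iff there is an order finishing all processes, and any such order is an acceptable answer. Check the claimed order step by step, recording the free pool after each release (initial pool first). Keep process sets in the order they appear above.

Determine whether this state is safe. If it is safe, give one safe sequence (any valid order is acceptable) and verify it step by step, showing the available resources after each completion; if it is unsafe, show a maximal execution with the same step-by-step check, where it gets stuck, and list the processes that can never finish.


SAFE. One safe sequence: delta, india, hotel, foxtrot, alpha.
Key observation: reading the order forward, delta is the first process whose need (2, 0, 2) meets the free pool (2, 0, 2) exactly on a resource it requests.
Step-by-step check:
  pool = (2, 0, 2)
  delta needs (2, 0, 2) <= (2, 0, 2) -> finishes; pool += (0, 2, 1) = (2, 2, 3)
  india needs (2, 2, 3) <= (2, 2, 3) -> finishes; pool += (3, 2, 1) = (5, 4, 4)
  hotel needs (4, 4, 3) <= (5, 4, 4) -> finishes; pool += (0, 1, 1) = (5, 5, 5)
  foxtrot needs (4, 5, 0) <= (5, 5, 5) -> finishes; pool += (1, 1, 0) = (6, 6, 5)
  alpha needs (6, 0, 5) <= (6, 6, 5) -> finishes; pool += (0, 2, 1) = (6, 8, 6)


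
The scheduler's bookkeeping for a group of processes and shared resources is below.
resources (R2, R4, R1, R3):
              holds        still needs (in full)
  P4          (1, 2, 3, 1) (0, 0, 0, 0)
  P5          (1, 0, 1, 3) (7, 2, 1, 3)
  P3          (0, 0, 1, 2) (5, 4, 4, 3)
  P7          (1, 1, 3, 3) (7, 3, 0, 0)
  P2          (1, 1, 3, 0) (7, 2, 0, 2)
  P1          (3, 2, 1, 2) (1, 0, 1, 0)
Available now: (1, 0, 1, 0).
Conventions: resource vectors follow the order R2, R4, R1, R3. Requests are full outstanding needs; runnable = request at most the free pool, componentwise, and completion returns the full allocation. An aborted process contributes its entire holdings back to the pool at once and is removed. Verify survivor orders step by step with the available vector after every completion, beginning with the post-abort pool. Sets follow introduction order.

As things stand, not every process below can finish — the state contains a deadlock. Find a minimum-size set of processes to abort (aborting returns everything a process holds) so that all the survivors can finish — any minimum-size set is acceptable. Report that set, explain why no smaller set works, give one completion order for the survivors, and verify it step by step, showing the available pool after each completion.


The answer: abort P5 and P2.
Key observation: the returned (2, 1, 4, 3) from P5 and P2 is what brings P7 — unrunnable before, under any order — into play at step 3.
No one abort is enough; case by case: P4 alone leaves P5 blocked (short on R2); P5 alone leaves P7 blocked (short on R2); P3 alone leaves P5 blocked (short on R2); P7 alone leaves P5 blocked (short on R2); P2 alone leaves P5 blocked (short on R2); P1 alone leaves P5 blocked (short on R2).
The survivors complete as P4, P1, P7, P3. Verifying each step (starting from the post-abort pool):
  pool = (3, 1, 5, 3)
  P4 needs (0, 0, 0, 0) <= (3, 1, 5, 3) -> finishes; pool += (1, 2, 3, 1) = (4, 3, 8, 4)
  P1 needs (1, 0, 1, 0) <= (4, 3, 8, 4) -> finishes; pool += (3, 2, 1, 2) = (7, 5, 9, 6)
  P7 needs (7, 3, 0, 0) <= (7, 5, 9, 6) -> finishes; pool += (1, 1, 3, 3) = (8, 6, 12, 9)
  P3 needs (5, 4, 4, 3) <= (8, 6, 12, 9) -> finishes; pool += (0, 0, 1, 2) = (8, 6, 13, 11)


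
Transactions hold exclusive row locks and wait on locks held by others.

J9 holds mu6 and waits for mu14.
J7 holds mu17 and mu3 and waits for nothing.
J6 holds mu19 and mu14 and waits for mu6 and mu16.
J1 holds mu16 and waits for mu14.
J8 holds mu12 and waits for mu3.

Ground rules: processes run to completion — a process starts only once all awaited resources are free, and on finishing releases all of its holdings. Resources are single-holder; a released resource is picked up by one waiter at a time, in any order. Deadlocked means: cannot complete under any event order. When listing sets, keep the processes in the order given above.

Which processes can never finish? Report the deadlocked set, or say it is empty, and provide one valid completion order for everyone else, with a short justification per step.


The deadlocked set is J9, J6 and J1.
Key observation: the knot is the closed ring of waits J9 -> J6 -> J9; J1 is caught in further circular waits.
A valid finishing order for the others: J7, J8.
Walking it through:
  run J7 (it waits on nothing); releases mu17 and mu3
  J8: everything it awaited (mu3) is free; runs, freeing mu12


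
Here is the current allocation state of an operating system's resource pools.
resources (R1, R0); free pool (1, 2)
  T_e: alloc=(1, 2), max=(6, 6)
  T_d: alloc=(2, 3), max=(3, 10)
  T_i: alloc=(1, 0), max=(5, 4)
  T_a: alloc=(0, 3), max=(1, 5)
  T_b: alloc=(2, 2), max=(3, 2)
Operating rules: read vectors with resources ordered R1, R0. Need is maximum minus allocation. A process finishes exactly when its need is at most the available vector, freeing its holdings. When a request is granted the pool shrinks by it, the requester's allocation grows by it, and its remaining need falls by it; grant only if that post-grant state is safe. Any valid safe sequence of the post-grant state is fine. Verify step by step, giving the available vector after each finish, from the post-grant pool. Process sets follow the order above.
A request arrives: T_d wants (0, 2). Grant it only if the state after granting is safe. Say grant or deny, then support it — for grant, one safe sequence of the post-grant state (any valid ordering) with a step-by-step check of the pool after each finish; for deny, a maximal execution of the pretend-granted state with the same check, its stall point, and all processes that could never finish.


GRANT. The post-grant state is safe; one safe sequence: T_b, T_a, T_d, T_e, T_i.
Key observation: (1, 0) free after granting still covers T_b first, and each release covers the next.
Verifying the post-grant state step by step:
  pool = (1, 0)
  T_b needs (1, 0) <= (1, 0) -> finishes; pool += (2, 2) = (3, 2)
  T_a needs (1, 2) <= (3, 2) -> finishes; pool += (0, 3) = (3, 5)
  T_d needs (1, 5) <= (3, 5) -> finishes; pool += (2, 5) = (5, 10)
  T_e needs (5, 4) <= (5, 10) -> finishes; pool += (1, 2) = (6, 12)
  T_i needs (4, 4) <= (6, 12) -> finishes; pool += (1, 0) = (7, 12)


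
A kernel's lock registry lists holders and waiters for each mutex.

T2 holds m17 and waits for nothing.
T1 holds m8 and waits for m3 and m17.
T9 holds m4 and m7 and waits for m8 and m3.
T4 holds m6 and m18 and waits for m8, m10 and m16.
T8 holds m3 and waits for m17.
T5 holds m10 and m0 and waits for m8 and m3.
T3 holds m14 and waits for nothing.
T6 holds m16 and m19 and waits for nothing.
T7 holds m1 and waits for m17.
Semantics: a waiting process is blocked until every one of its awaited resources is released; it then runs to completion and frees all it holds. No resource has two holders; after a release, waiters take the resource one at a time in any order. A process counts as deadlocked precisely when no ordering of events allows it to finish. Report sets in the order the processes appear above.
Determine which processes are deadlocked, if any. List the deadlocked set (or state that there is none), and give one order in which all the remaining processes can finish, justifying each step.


The deadlocked set is empty.
Key observation: every chain of waits terminates; starting from the processes that wait on nothing, all the rest unlock in turn.
The rest can finish in the order T2, T8, T1, T9, T3, T5, T6, T4, T7.
Step-by-step check:
  T2: no waits; runs immediately, freeing m17
  T8: everything it awaited (m17) is free; runs, freeing m3
  T1: everything it awaited (m3 and m17) is free; runs, freeing m8
  T9: everything it awaited (m8 and m3) is free; runs, freeing m4 and m7
  T3: no waits; runs immediately, freeing m14
  T5: everything it awaited (m8 and m3) is free; runs, freeing m10 and m0
  T6: no waits; runs immediately, freeing m16 and m19
  T4: everything it awaited (m8, m10 and m16) is free; runs, freeing m6 and m18
  T7: everything it awaited (m17) is free; runs, freeing m1


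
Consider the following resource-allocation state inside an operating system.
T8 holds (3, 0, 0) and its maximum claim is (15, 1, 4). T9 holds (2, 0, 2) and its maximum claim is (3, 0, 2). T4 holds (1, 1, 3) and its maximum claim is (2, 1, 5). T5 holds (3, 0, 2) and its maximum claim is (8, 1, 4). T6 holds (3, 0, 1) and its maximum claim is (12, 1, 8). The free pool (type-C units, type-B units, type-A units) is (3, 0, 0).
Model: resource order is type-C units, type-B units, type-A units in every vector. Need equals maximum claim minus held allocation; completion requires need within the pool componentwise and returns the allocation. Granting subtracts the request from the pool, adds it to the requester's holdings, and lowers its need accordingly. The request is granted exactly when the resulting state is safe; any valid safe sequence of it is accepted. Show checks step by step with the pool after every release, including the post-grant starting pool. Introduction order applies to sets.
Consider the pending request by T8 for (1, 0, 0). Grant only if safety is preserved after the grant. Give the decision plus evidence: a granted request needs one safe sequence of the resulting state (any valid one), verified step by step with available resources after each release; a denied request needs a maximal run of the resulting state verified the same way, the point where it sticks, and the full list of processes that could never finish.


DENY: after the grant no complete ordering would exist.
Key observation: once T9, T4, T5 finish, the pool peaks at (8, 1, 7) — and every remaining process still needs more type-C units than that.
On the post-grant state, T9, T4, T5 is a maximal run — nothing extends it. Walking it through:
  pool = (2, 0, 0)
  T9 needs (1, 0, 0) <= (2, 0, 0) -> finishes; pool += (2, 0, 2) = (4, 0, 2)
  T4 needs (1, 0, 2) <= (4, 0, 2) -> finishes; pool += (1, 1, 3) = (5, 1, 5)
  T5 needs (5, 1, 2) <= (5, 1, 5) -> finishes; pool += (3, 0, 2) = (8, 1, 7)
  T8 still needs (11, 1, 4) but only (8, 1, 7) is free — short on type-C units
  T6 still needs (9, 1, 7) but only (8, 1, 7) is free — short on type-C units
Had the request been granted, T8 and T6 could never finish.


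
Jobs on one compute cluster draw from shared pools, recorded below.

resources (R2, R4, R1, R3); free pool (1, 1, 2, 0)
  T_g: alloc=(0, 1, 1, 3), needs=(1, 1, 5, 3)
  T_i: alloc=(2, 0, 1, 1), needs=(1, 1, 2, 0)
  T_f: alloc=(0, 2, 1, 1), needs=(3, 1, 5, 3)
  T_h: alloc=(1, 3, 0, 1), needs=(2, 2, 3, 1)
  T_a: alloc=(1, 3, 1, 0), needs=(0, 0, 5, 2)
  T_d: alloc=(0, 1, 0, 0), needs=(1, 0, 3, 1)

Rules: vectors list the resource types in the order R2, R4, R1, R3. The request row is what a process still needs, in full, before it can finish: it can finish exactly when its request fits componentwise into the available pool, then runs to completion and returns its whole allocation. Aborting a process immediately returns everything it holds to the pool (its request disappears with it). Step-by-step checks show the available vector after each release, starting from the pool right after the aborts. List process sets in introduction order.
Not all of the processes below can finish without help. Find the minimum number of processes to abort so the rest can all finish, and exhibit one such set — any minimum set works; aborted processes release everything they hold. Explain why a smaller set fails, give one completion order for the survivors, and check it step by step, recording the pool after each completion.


Minimum abort set: T_g and T_f.
Key observation: no ordering could ever have run T_a before the abort of T_g and T_f; with (0, 3, 2, 4) back in the pool it fits at step 2.
Why nothing smaller works — every single abort fails: T_g alone leaves T_f blocked (short on R1); T_i alone leaves T_g blocked (short on R1 and R3); T_f alone leaves T_g blocked (short on R1); T_h alone leaves T_g blocked (short on R1 and R3); T_a alone leaves T_g blocked (short on R1 and R3); T_d alone leaves T_g blocked (short on R1 and R3).
The survivors complete as T_i, T_a, T_d, T_h. Step-by-step check (starting from the post-abort pool):
  pool = (1, 4, 4, 4)
  T_i needs (1, 1, 2, 0) <= (1, 4, 4, 4) -> finishes; pool += (2, 0, 1, 1) = (3, 4, 5, 5)
  T_a needs (0, 0, 5, 2) <= (3, 4, 5, 5) -> finishes; pool += (1, 3, 1, 0) = (4, 7, 6, 5)
  T_d needs (1, 0, 3, 1) <= (4, 7, 6, 5) -> finishes; pool += (0, 1, 0, 0) = (4, 8, 6, 5)
  T_h needs (2, 2, 3, 1) <= (4, 8, 6, 5) -> finishes; pool += (1, 3, 0, 1) = (5, 11, 6, 6)


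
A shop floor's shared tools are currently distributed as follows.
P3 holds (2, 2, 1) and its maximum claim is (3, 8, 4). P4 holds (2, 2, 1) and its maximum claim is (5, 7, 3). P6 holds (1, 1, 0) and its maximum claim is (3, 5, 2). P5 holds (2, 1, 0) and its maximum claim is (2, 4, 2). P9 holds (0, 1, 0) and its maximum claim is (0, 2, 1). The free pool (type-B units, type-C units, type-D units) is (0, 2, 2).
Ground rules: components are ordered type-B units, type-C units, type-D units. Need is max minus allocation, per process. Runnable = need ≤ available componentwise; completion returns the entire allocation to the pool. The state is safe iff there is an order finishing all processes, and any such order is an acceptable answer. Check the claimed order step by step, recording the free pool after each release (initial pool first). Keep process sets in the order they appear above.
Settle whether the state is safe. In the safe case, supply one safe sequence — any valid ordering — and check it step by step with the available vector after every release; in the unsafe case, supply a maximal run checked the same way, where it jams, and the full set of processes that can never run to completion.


SAFE — a valid safe sequence is P9, P5, P6, P4, P3.
Key observation: P5 is the earliest step where a requested resource binds exactly: need (0, 3, 2), pool (0, 3, 2) at its turn.
Walking it through:
  pool = (0, 2, 2)
  P9: need (0, 1, 1) fits (0, 2, 2); releases (0, 1, 0), pool now (0, 3, 2)
  P5: need (0, 3, 2) fits (0, 3, 2); releases (2, 1, 0), pool now (2, 4, 2)
  P6: need (2, 4, 2) fits (2, 4, 2); releases (1, 1, 0), pool now (3, 5, 2)
  P4: need (3, 5, 2) fits (3, 5, 2); releases (2, 2, 1), pool now (5, 7, 3)
  P3: need (1, 6, 3) fits (5, 7, 3); releases (2, 2, 1), pool now (7, 9, 4)


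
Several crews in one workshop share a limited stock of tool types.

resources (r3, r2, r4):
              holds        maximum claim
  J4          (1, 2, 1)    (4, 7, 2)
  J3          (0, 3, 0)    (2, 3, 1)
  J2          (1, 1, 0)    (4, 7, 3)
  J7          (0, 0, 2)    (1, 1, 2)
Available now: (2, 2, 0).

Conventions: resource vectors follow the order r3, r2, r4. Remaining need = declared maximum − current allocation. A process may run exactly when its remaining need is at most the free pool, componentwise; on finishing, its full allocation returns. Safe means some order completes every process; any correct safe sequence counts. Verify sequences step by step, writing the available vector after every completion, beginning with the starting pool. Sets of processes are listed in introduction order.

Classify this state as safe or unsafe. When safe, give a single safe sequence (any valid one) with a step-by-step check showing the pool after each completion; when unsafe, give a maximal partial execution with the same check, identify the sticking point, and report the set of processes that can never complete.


UNSAFE — no complete ordering exists.
Key observation: the pool after J7, J3 is (2, 5, 2); every surviving request exceeds it in r3, so progress ends there.
The run J7, J3 cannot be extended any further. Step-by-step check:
  pool = (2, 2, 0)
  J7: need (1, 1, 0) fits (2, 2, 0); releases (0, 0, 2), pool now (2, 2, 2)
  J3: need (2, 0, 1) fits (2, 2, 2); releases (0, 3, 0), pool now (2, 5, 2)
  J4 still needs (3, 5, 1) but only (2, 5, 2) is free — short on r3
  J2 still needs (3, 6, 3) but only (2, 5, 2) is free — short on r3, r2 and r4
Processes that can never finish: J4 and J2.


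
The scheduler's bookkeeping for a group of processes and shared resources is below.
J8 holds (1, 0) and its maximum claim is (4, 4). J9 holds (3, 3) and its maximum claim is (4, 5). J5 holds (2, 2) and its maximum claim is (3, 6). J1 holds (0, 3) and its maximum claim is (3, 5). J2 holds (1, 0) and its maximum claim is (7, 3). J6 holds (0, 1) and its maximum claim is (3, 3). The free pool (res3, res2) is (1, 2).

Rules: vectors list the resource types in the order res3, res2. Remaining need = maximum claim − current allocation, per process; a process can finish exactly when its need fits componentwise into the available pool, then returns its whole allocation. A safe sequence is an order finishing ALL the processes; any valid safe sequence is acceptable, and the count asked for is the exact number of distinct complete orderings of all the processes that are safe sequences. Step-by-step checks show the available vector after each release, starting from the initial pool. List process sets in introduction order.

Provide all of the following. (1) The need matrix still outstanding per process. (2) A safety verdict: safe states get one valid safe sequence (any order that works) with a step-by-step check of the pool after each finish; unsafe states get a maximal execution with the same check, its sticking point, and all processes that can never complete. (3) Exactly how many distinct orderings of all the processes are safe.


(1) Remaining need (order res3, res2):
  J8: (3, 4)
  J9: (1, 2)
  J5: (1, 4)
  J1: (3, 2)
  J2: (6, 3)
  J6: (3, 2)
(2) SAFE, for example via the order J9, J5, J6, J1, J2, J8.
Key observation: reading the order forward, J9 is the first process whose need (1, 2) meets the free pool (1, 2) exactly on a resource it requests.
Step-by-step check:
  pool = (1, 2)
  J9: need (1, 2) fits (1, 2); releases (3, 3), pool now (4, 5)
  J5: need (1, 4) fits (4, 5); releases (2, 2), pool now (6, 7)
  J6: need (3, 2) fits (6, 7); releases (0, 1), pool now (6, 8)
  J1: need (3, 2) fits (6, 8); releases (0, 3), pool now (6, 11)
  J2: need (6, 3) fits (6, 11); releases (1, 0), pool now (7, 11)
  J8: need (3, 4) fits (7, 11); releases (1, 0), pool now (8, 11)
(3) Precisely 60 of the possible complete orderings are safe sequences.


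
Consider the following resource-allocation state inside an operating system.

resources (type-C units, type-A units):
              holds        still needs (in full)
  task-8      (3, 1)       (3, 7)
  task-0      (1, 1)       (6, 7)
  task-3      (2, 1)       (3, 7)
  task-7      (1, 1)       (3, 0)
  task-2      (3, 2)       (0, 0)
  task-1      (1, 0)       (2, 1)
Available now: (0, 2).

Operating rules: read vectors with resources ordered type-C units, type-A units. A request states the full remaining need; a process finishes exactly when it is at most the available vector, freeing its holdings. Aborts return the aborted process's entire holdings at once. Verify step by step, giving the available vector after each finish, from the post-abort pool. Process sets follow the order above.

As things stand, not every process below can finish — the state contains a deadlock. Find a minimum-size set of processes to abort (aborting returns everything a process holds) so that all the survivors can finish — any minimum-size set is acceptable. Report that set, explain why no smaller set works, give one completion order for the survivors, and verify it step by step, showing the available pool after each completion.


Minimum abort set: task-8 and task-3.
Key observation: task-0 had no path to completion before; after the abort of task-8 and task-3 ((5, 2) returned), step 3 is where it fits.
Why nothing smaller works — every single abort fails: task-8 alone leaves task-0 blocked (short on type-A units); task-0 alone leaves task-8 blocked (short on type-A units); task-3 alone leaves task-8 blocked (short on type-A units); task-7 alone leaves task-8 blocked (short on type-A units); task-2 alone leaves task-8 blocked (short on type-A units); task-1 alone leaves task-8 blocked (short on type-A units).
Survivors finish in the order: task-2, task-7, task-0, task-1. Step-by-step check (pool after the aborts first):
  pool = (5, 4)
  run task-2 (needs (0, 0), free (5, 4)); after release of (3, 2) the pool is (8, 6)
  run task-7 (needs (3, 0), free (8, 6)); after release of (1, 1) the pool is (9, 7)
  run task-0 (needs (6, 7), free (9, 7)); after release of (1, 1) the pool is (10, 8)
  run task-1 (needs (2, 1), free (10, 8)); after release of (1, 0) the pool is (11, 8)


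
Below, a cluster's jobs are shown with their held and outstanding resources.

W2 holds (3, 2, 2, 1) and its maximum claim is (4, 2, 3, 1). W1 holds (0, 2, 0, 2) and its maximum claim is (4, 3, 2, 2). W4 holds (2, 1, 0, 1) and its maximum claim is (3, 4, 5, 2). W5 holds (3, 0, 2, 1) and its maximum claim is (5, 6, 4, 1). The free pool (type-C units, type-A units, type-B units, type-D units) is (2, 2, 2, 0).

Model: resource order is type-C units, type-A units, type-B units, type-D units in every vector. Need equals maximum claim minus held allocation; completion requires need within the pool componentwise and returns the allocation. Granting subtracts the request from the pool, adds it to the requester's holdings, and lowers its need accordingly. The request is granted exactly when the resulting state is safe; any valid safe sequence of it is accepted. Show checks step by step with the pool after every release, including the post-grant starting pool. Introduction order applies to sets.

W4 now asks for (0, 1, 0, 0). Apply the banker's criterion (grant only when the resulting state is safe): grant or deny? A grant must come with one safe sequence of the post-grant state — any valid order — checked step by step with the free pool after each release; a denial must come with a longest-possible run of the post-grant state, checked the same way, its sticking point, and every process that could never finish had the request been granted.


DENY — the pretend-granted state is unsafe.
Key observation: after W2, W1 the pool peaks at (5, 5, 4, 3), and each blocked process is short somewhere: W4 on type-B units; W5 on type-A units.
After a pretend grant, a maximal execution: W2, W1 — then nothing else fits. Walking it through:
  pool = (2, 1, 2, 0)
  W2: need (1, 0, 1, 0) fits (2, 1, 2, 0); releases (3, 2, 2, 1), pool now (5, 3, 4, 1)
  W1: need (4, 1, 2, 0) fits (5, 3, 4, 1); releases (0, 2, 0, 2), pool now (5, 5, 4, 3)
  blocked: W4 wants (1, 2, 5, 1), pool (5, 5, 4, 3) — not enough type-B units
  blocked: W5 wants (2, 6, 2, 0), pool (5, 5, 4, 3) — not enough type-A units
Post-grant, the permanently blocked set is W4 and W5.


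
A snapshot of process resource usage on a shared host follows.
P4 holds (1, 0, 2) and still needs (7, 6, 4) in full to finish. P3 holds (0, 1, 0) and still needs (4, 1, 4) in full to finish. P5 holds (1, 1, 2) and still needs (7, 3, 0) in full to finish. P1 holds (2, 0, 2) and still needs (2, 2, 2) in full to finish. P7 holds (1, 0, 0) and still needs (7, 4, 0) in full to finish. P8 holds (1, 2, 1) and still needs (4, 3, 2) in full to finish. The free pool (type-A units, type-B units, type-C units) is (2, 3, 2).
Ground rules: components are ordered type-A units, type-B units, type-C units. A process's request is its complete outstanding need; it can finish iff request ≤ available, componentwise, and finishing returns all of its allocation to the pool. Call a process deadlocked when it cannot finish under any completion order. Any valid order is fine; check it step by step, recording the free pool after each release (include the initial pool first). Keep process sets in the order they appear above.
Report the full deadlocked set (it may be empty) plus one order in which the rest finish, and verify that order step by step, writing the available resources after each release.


Deadlocked set: P4, P5 and P7.
Key observation: the pool after P1, P8, P3 is (5, 6, 5); every surviving request exceeds it in type-A units, so progress ends there.
The rest can finish in the order P1, P8, P3. Walking it through:
  pool = (2, 3, 2)
  P1 needs (2, 2, 2) <= (2, 3, 2) -> finishes; pool += (2, 0, 2) = (4, 3, 4)
  P8 needs (4, 3, 2) <= (4, 3, 4) -> finishes; pool += (1, 2, 1) = (5, 5, 5)
  P3 needs (4, 1, 4) <= (5, 5, 5) -> finishes; pool += (0, 1, 0) = (5, 6, 5)
The blocked processes can never fit:
  blocked: P4 wants (7, 6, 4), pool (5, 6, 5) — not enough type-A units
  blocked: P5 wants (7, 3, 0), pool (5, 6, 5) — not enough type-A units
  blocked: P7 wants (7, 4, 0), pool (5, 6, 5) — not enough type-A units


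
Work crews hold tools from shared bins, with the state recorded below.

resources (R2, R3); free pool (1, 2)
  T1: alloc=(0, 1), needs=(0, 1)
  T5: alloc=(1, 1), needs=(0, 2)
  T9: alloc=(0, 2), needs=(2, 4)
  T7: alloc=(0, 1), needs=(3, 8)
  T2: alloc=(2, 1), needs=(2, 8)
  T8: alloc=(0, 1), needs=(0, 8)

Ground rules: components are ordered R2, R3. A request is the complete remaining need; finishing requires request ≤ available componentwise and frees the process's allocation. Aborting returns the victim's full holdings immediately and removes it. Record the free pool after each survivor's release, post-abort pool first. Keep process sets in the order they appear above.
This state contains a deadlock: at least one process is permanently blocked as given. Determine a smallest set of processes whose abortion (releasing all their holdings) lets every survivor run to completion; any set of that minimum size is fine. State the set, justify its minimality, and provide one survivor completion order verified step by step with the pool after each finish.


Abort T7 and T2.
Key observation: T8 was stuck for good until T7 and T2 gave back (2, 2); in the order shown it finishes at step 4.
No one abort is enough; case by case: T1 alone leaves T7 blocked (short on R2 and R3); T5 alone leaves T7 blocked (short on R2 and R3); T9 alone leaves T7 blocked (short on R2 and R3); T7 alone leaves T2 blocked (short on R3); T2 alone leaves T7 blocked (short on R3); T8 alone leaves T7 blocked (short on R2 and R3).
Survivors finish in the order: T9, T5, T1, T8. Step-by-step check (pool after the aborts first):
  pool = (3, 4)
  T9 needs (2, 4) <= (3, 4) -> finishes; pool += (0, 2) = (3, 6)
  T5 needs (0, 2) <= (3, 6) -> finishes; pool += (1, 1) = (4, 7)
  T1 needs (0, 1) <= (4, 7) -> finishes; pool += (0, 1) = (4, 8)
  T8 needs (0, 8) <= (4, 8) -> finishes; pool += (0, 1) = (4, 9)


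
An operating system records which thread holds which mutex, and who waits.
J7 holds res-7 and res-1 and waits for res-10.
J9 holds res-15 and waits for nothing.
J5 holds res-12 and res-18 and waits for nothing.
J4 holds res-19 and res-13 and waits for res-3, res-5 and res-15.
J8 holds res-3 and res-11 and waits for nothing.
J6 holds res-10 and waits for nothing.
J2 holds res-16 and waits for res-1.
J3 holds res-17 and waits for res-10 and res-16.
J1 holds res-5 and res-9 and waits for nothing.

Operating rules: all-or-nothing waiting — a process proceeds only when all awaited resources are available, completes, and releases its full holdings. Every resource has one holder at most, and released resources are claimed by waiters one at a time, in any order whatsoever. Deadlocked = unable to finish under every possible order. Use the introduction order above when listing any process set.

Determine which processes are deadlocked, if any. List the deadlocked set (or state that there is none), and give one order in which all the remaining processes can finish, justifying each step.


Nothing here is deadlocked.
Key observation: the wait relation is loop-free; peeling off processes with no waits unwinds the whole state.
A valid finishing order for the others: J1, J6, J9, J7, J8, J2, J4, J3, J5.
Check, step by step:
  J1: no waits; runs immediately, freeing res-5 and res-9
  J6: no waits; runs immediately, freeing res-10
  J9: no waits; runs immediately, freeing res-15
  run J7 (all its waits — res-10 — are resolved); releases res-7 and res-1
  J8: no waits; runs immediately, freeing res-3 and res-11
  run J2 (all its waits — res-1 — are resolved); releases res-16
  run J4 (all its waits — res-3, res-5 and res-15 — are resolved); releases res-19 and res-13
  run J3 (all its waits — res-10 and res-16 — are resolved); releases res-17
  J5: no waits; runs immediately, freeing res-12 and res-18


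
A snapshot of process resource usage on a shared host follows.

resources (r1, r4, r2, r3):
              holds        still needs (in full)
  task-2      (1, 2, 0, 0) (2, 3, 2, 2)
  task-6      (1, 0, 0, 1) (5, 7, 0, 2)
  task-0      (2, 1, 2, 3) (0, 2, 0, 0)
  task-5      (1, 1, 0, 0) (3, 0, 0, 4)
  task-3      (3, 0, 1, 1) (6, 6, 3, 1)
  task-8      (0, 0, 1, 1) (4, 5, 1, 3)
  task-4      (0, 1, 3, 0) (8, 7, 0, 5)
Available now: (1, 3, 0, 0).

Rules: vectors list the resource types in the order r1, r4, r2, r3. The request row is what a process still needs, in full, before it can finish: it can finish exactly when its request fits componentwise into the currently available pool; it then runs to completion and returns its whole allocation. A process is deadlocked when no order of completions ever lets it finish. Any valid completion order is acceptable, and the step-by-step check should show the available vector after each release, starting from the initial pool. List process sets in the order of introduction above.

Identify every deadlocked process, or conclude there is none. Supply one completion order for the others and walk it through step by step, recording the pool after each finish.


Nothing here is deadlocked.
Key observation: there is always a runnable process — task-0 first — so the state unwinds completely.
One completion order for the rest: task-0, task-2, task-8, task-5, task-6, task-3, task-4. Verifying each step:
  pool = (1, 3, 0, 0)
  task-0: need (0, 2, 0, 0) fits (1, 3, 0, 0); releases (2, 1, 2, 3), pool now (3, 4, 2, 3)
  task-2: need (2, 3, 2, 2) fits (3, 4, 2, 3); releases (1, 2, 0, 0), pool now (4, 6, 2, 3)
  task-8: need (4, 5, 1, 3) fits (4, 6, 2, 3); releases (0, 0, 1, 1), pool now (4, 6, 3, 4)
  task-5: need (3, 0, 0, 4) fits (4, 6, 3, 4); releases (1, 1, 0, 0), pool now (5, 7, 3, 4)
  task-6: need (5, 7, 0, 2) fits (5, 7, 3, 4); releases (1, 0, 0, 1), pool now (6, 7, 3, 5)
  task-3: need (6, 6, 3, 1) fits (6, 7, 3, 5); releases (3, 0, 1, 1), pool now (9, 7, 4, 6)
  task-4: need (8, 7, 0, 5) fits (9, 7, 4, 6); releases (0, 1, 3, 0), pool now (9, 8, 7, 6)


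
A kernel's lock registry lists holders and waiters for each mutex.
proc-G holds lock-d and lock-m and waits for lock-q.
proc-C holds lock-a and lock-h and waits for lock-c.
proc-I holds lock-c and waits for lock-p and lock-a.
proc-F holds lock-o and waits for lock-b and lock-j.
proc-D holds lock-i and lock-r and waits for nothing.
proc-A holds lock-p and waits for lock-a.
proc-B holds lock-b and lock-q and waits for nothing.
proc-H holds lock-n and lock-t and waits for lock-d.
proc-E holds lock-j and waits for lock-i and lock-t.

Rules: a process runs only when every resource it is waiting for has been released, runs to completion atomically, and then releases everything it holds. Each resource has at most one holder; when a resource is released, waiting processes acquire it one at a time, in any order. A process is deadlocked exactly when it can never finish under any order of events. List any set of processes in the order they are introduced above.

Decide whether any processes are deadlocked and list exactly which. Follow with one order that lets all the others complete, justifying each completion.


Deadlocked: proc-C, proc-I and proc-A.
Key observation: the knot is the closed ring of waits proc-C -> proc-I -> proc-C; proc-A is caught in further circular waits.
A valid finishing order for the others: proc-B, proc-D, proc-G, proc-H, proc-E, proc-F.
Step-by-step check:
  run proc-B (it waits on nothing); releases lock-b and lock-q
  run proc-D (it waits on nothing); releases lock-i and lock-r
  proc-G waits on lock-q — all released -> runs and releases lock-d and lock-m
  proc-H waits on lock-d — all released -> runs and releases lock-n and lock-t
  proc-E waits on lock-i and lock-t — all released -> runs and releases lock-j
  proc-F waits on lock-b and lock-j — all released -> runs and releases lock-o


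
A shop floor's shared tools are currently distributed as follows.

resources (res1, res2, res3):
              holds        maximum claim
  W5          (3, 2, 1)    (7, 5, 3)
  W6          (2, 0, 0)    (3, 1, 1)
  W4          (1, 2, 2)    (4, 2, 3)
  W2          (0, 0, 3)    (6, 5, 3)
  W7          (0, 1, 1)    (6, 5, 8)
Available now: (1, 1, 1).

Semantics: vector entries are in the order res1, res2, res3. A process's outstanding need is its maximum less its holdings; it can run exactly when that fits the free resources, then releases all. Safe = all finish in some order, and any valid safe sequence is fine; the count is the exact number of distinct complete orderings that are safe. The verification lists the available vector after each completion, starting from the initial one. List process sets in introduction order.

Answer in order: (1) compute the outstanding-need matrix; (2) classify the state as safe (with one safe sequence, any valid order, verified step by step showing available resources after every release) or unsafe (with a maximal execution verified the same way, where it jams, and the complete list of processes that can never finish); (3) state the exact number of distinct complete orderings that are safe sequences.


(1) Outstanding need per process (order res1, res2, res3):
  W5: (4, 3, 2)
  W6: (1, 1, 1)
  W4: (3, 0, 1)
  W2: (6, 5, 0)
  W7: (6, 4, 7)
(2) SAFE, for example via the order W6, W4, W5, W2, W7.
Key observation: the order's first zero-slack moment is W6 ((1, 1, 1) needed, (1, 1, 1) free — a requested resource with nothing to spare).
Step-by-step check:
  pool = (1, 1, 1)
  W6 needs (1, 1, 1) <= (1, 1, 1) -> finishes; pool += (2, 0, 0) = (3, 1, 1)
  W4 needs (3, 0, 1) <= (3, 1, 1) -> finishes; pool += (1, 2, 2) = (4, 3, 3)
  W5 needs (4, 3, 2) <= (4, 3, 3) -> finishes; pool += (3, 2, 1) = (7, 5, 4)
  W2 needs (6, 5, 0) <= (7, 5, 4) -> finishes; pool += (0, 0, 3) = (7, 5, 7)
  W7 needs (6, 4, 7) <= (7, 5, 7) -> finishes; pool += (0, 1, 1) = (7, 6, 8)
(3) The exact count: 1 of the possible complete orderings is a safe sequence.
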